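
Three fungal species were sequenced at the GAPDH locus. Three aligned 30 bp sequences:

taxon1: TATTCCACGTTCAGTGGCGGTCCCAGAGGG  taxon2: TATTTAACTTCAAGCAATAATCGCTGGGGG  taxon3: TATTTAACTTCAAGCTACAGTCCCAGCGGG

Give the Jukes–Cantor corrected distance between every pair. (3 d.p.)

taxon1–taxon2: 14/30 sites differ → p ≈ 0.466667, d = −0.75 ln(1 − 0.622223) = 0.730088 ≈ 0.730.
taxon1–taxon3: 10/30 sites differ → p ≈ 0.333333, d = −0.75 ln(1 − 0.444444) = 0.440839 ≈ 0.441.
taxon2–taxon3: 6/30 sites differ → p = 0.2, d = −0.75 ln(1 − 0.266667) = 0.232617 ≈ 0.233.

d(taxon1,taxon2) = 0.730, d(taxon1,taxon3) = 0.441, d(taxon2,taxon3) = 0.233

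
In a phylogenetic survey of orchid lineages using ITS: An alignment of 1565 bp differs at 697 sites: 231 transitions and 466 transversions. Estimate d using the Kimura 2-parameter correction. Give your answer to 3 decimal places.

0.676

P = 231/1565 ≈ 0.147604 and Q = 466/1565 ≈ 0.297764.
Under the Kimura two-parameter model, d = −½ ln(1 − 2P − Q) − ¼ ln(1 − 2Q).
1 − 2P − Q = 0.407028, giving −½ ln(0.407028) = 0.449437.
1 − 2Q = 0.404472, giving −¼ ln(0.404472) = 0.226293.
d = 0.449437 + 0.226293 = 0.675730.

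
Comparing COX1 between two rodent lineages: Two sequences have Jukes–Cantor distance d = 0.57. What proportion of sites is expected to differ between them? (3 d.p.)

0.399

p = (3/4)(1 − e^(−4d/3)) = 0.75 × (1 − e^(-0.76)) = 0.75 × (1 − 0.467666) = 0.399251.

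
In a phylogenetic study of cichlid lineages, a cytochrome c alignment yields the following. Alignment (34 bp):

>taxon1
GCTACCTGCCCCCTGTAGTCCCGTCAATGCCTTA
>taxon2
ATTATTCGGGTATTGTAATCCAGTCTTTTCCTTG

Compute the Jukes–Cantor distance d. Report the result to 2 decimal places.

0.74

The sequences differ at 16 of 34 sites, so p = 16/34 ≈ 0.470588.
d = −(3/4) ln(1 − 4p/3) = −0.75 ln(1 − 0.627451) = −0.75 ln(0.372549)
  = −0.75 × (-0.987387) = 0.740540 substitutions/site.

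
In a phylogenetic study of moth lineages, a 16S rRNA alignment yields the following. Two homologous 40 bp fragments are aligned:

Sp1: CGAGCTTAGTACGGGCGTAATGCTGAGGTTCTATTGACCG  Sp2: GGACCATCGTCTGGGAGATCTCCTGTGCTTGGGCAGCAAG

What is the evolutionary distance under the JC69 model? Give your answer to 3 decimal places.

The sequences differ at 21 of 40 sites, so p = 21/40 = 0.525.
d = −(3/4) ln(1 − 4p/3) = −0.75 ln(1 − 0.7) = −0.75 ln(0.3)
  = −0.75 × (-1.203973) = 0.902980 substitutions/site.

0.903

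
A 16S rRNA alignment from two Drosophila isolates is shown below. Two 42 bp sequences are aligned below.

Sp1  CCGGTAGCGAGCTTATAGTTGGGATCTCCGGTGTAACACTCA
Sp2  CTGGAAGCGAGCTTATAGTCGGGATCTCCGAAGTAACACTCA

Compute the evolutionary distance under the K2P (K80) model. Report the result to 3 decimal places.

Of 42 sites, 3 differences are transitions and 2 are transversions, so P = 3/42 ≈ 0.071429 and Q = 2/42 ≈ 0.047619.
Under the Kimura two-parameter model, d = −½ ln(1 − 2P − Q) − ¼ ln(1 − 2Q).
1 − 2P − Q = 0.809523, giving −½ ln(0.809523) = 0.105655.
1 − 2Q = 0.904762, giving −¼ ln(0.904762) = 0.025021.
d = 0.105655 + 0.025021 = 0.130676.

0.131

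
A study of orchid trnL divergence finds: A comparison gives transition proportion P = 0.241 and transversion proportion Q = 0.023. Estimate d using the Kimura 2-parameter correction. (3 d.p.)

0.363

Under the Kimura two-parameter model, d = −½ ln(1 − 2P − Q) − ¼ ln(1 − 2Q).
1 − 2P − Q = 0.495, giving −½ ln(0.495) = 0.351599.
1 − 2Q = 0.954, giving −¼ ln(0.954) = 0.011773.
d = 0.351599 + 0.011773 = 0.363372.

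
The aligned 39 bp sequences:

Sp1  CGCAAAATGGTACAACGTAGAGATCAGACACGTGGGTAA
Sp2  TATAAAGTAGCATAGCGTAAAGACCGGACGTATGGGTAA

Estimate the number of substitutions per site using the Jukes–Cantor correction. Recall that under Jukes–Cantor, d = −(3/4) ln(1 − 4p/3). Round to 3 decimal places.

0.488

The sequences differ at 14 of 39 sites, so p = 14/39 ≈ 0.358974.
d = −(3/4) ln(1 − 4p/3) = −0.75 ln(1 − 0.478632) = −0.75 ln(0.521368)
  = −0.75 × (-0.651299) = 0.488474 substitutions/site.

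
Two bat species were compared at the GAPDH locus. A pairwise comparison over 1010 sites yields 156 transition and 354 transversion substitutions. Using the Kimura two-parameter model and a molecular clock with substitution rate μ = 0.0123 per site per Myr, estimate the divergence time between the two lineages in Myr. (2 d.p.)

P = 156/1010 ≈ 0.154455 and Q = 354/1010 ≈ 0.350495.
Under the Kimura two-parameter model, d = −½ ln(1 − 2P − Q) − ¼ ln(1 − 2Q).
1 − 2P − Q = 0.340595, giving −½ ln(0.340595) = 0.538531.
1 − 2Q = 0.29901, giving −¼ ln(0.29901) = 0.301820.
d = 0.538531 + 0.301820 = 0.840351.
Under a molecular clock d = 2μt, so t = d/(2μ) = 0.840351 / (2 × 0.0123) = 34.16 Myr.

34.16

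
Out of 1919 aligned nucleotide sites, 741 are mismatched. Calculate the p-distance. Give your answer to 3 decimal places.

0.386

p = 741/1919 = 0.386138… ≈ 0.386 (to 3 d.p.).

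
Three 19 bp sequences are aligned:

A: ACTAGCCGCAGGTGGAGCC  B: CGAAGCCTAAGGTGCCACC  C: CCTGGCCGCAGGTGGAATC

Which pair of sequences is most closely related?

A–B: 8/19 differ, p = 0.421, d = 0.618.
A–C: 4/19 differ, p = 0.211, d = 0.247.
B–C: 8/19 differ, p = 0.421, d = 0.618.
The smallest distance is between A and C.

A and C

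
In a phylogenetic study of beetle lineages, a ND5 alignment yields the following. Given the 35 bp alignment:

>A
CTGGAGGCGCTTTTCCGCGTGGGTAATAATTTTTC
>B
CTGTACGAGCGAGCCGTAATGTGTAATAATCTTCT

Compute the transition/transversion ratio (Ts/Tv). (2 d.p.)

0.50

Transitions are A↔G and C↔T; transversions are all other mismatches.
Transitions: 5. Transversions: 10.
R = 5/10 = 0.50.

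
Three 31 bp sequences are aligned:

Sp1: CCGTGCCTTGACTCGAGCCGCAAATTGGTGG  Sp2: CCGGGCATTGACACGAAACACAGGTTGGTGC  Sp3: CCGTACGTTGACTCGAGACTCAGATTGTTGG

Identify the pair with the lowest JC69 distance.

Sp1–Sp2: 9/31 differ, p = 0.290, d = 0.367.
Sp1–Sp3: 6/31 differ, p = 0.194, d = 0.224.
Sp2–Sp3: 9/31 differ, p = 0.290, d = 0.367.
The smallest distance is between Sp1 and Sp3.

Sp1 and Sp3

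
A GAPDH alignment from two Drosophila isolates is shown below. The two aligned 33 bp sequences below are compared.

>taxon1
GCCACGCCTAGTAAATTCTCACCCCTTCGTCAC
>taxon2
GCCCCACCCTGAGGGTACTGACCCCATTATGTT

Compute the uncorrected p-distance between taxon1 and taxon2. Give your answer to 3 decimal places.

The sequences differ at 16 of 33 positions.
p = 16/33 = 0.484848… ≈ 0.485 (to 3 d.p.).

0.485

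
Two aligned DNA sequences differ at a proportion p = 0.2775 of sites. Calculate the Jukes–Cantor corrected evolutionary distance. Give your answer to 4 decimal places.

0.3465

d = −(3/4) ln(1 − 4p/3) = −0.75 ln(1 − 0.37) = −0.75 ln(0.63)
  = −0.75 × (-0.462035) = 0.346526 substitutions/site.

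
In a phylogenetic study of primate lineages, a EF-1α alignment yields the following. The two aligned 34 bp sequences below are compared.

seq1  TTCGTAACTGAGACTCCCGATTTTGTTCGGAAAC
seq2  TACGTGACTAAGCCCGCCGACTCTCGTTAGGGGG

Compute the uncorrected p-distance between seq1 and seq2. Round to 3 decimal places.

0.471

The sequences differ at 16 of 34 positions.
p = 16/34 = 0.470588… ≈ 0.471 (to 3 d.p.).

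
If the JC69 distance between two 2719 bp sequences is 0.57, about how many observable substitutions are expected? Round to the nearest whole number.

Invert JC69: p = (3/4)(1 − e^(−4d/3)) = 0.75 × (1 − e^(-0.76)) = 0.75 × (1 − 0.467666) = 0.399251.
Expected differing sites = pL ≈ 0.399251 × 2719 = 1085.563469 ≈ 1086.

1086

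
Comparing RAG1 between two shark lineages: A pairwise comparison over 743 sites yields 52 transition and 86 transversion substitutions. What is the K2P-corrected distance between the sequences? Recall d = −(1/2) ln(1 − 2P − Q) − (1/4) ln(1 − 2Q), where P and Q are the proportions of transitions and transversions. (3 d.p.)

P = 52/743 ≈ 0.069987 and Q = 86/743 ≈ 0.115747.
Under the Kimura two-parameter model, d = −½ ln(1 − 2P − Q) − ¼ ln(1 − 2Q).
1 − 2P − Q = 0.744279, giving −½ ln(0.744279) = 0.147670.
1 − 2Q = 0.768506, giving −¼ ln(0.768506) = 0.065827.
d = 0.147670 + 0.065827 = 0.213497.

0.213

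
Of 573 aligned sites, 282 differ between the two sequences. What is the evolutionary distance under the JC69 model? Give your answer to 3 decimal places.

0.801

p = 282/573 ≈ 0.492147.
d = −(3/4) ln(1 − 4p/3) = −0.75 ln(1 − 0.656196) = −0.75 ln(0.343804)
  = −0.75 × (-1.067684) = 0.800763 substitutions/site.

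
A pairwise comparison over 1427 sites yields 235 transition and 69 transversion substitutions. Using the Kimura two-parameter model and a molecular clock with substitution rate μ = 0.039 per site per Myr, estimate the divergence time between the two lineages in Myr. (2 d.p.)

P = 235/1427 ≈ 0.164681 and Q = 69/1427 ≈ 0.048353.
Under the Kimura two-parameter model, d = −½ ln(1 − 2P − Q) − ¼ ln(1 − 2Q).
1 − 2P − Q = 0.622285, giving −½ ln(0.622285) = 0.237179.
1 − 2Q = 0.903294, giving −¼ ln(0.903294) = 0.025427.
d = 0.237179 + 0.025427 = 0.262606.
Under a molecular clock d = 2μt, so t = d/(2μ) = 0.262606 / (2 × 0.039) = 3.37 Myr.

3.37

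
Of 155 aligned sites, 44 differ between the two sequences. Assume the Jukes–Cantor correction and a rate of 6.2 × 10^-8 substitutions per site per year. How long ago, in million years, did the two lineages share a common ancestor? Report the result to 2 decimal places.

p = 44/155 ≈ 0.283871.
d = −(3/4) ln(1 − 4p/3) = −0.75 ln(1 − 0.378495) = −0.75 ln(0.621505)
  = −0.75 × (-0.475611) = 0.356708 substitutions/site.
Under a molecular clock d = 2μt, so t = d/(2μ) = 0.356708 / (2 × 6.2 × 10^-8) = 2.88 million years.

2.88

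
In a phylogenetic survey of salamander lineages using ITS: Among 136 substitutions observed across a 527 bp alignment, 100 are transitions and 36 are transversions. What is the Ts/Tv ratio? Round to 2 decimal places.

R = 100/36 = 2.777777… ≈ 2.78 (to 2 d.p.).

2.78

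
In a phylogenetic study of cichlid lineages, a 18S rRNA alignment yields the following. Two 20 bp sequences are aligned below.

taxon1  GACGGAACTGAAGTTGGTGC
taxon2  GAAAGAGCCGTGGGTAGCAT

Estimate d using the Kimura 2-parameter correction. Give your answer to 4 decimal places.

1.5870

Of 20 sites, 8 differences are transitions and 3 are transversions, so P = 8/20 = 0.4 and Q = 3/20 = 0.15.
Under the Kimura two-parameter model, d = −½ ln(1 − 2P − Q) − ¼ ln(1 − 2Q).
1 − 2P − Q = 0.05, giving −½ ln(0.05) = 1.497866.
1 − 2Q = 0.7, giving −¼ ln(0.7) = 0.089169.
d = 1.497866 + 0.089169 = 1.587035.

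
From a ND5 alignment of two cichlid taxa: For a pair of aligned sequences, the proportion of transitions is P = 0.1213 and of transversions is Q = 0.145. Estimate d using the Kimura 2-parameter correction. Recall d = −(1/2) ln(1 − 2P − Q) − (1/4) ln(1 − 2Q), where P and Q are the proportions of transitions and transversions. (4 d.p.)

Under the Kimura two-parameter model, d = −½ ln(1 − 2P − Q) − ¼ ln(1 − 2Q).
1 − 2P − Q = 0.6124, giving −½ ln(0.6124) = 0.245185.
1 − 2Q = 0.71, giving −¼ ln(0.71) = 0.085623.
d = 0.245185 + 0.085623 = 0.330808.

0.3308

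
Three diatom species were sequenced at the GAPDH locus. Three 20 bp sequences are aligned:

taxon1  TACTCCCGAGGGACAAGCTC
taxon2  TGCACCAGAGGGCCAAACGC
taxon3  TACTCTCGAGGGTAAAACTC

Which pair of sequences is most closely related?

taxon1–taxon2: 6/20 differ, p = 0.300, d = 0.383.
taxon1–taxon3: 4/20 differ, p = 0.200, d = 0.233.
taxon2–taxon3: 7/20 differ, p = 0.350, d = 0.471.
The smallest distance is between taxon1 and taxon3.

taxon1 and taxon3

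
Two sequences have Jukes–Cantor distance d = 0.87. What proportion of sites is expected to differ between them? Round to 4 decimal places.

0.5149

p = (3/4)(1 − e^(−4d/3)) = 0.75 × (1 − e^(-1.16)) = 0.75 × (1 − 0.313486) = 0.514886.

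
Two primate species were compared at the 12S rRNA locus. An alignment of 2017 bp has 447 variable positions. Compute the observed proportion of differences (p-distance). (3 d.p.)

0.222

p = 447/2017 = 0.221616… ≈ 0.222 (to 3 d.p.).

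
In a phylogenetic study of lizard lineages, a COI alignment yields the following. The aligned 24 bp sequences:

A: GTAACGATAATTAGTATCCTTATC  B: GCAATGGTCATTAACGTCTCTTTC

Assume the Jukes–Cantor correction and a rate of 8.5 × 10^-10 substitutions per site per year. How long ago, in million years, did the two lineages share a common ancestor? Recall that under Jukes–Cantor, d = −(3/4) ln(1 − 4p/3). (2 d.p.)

The sequences differ at 10 of 24 sites (2, 5, 7, 9, 14, 15, 16, 19, 20, 22), so p = 10/24 ≈ 0.416667.
d = −(3/4) ln(1 − 4p/3) = −0.75 ln(1 − 0.555556) = −0.75 ln(0.444444)
  = −0.75 × (-0.810931) = 0.608198 substitutions/site.
Under a molecular clock d = 2μt, so t = d/(2μ) = 0.608198 / (2 × 8.5 × 10^-10) = 357.76 million years.

357.76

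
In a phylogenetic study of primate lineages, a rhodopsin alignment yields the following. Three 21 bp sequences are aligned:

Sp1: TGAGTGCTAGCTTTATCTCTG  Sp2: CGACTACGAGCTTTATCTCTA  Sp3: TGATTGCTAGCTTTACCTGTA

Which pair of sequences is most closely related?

Sp1 and Sp3

Sp1–Sp2: 5/21 differ, p = 0.238, d = 0.286.
Sp1–Sp3: 4/21 differ, p = 0.190, d = 0.220.
Sp2–Sp3: 6/21 differ, p = 0.286, d = 0.360.
The smallest distance is between Sp1 and Sp3.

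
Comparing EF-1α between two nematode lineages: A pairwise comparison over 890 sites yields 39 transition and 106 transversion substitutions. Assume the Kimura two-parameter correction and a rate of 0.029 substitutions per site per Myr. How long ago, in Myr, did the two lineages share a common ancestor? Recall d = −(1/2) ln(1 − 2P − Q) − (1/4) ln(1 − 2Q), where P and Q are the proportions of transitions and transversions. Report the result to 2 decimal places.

P = 39/890 ≈ 0.04382 and Q = 106/890 ≈ 0.119101.
Under the Kimura two-parameter model, d = −½ ln(1 − 2P − Q) − ¼ ln(1 − 2Q).
1 − 2P − Q = 0.793259, giving −½ ln(0.793259) = 0.115803.
1 − 2Q = 0.761798, giving −¼ ln(0.761798) = 0.068018.
d = 0.115803 + 0.068018 = 0.183821.
Under a molecular clock d = 2μt, so t = d/(2μ) = 0.183821 / (2 × 0.029) = 3.17 Myr.

3.17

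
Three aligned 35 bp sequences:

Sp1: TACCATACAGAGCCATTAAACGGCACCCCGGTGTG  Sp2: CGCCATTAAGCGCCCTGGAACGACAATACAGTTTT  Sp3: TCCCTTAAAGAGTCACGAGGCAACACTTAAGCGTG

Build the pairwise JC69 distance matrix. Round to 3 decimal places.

d(Sp1,Sp2) = 0.635, d(Sp1,Sp3) = 0.635, d(Sp2,Sp3) = 0.868

Sp1–Sp2: 15/35 sites differ → p ≈ 0.428571, d = −0.75 ln(1 − 0.571428) = 0.635472 ≈ 0.635.
Sp1–Sp3: 15/35 sites differ → p ≈ 0.428571, d = −0.75 ln(1 − 0.571428) = 0.635472 ≈ 0.635.
Sp2–Sp3: 18/35 sites differ → p ≈ 0.514286, d = −0.75 ln(1 − 0.685715) = 0.868091 ≈ 0.868.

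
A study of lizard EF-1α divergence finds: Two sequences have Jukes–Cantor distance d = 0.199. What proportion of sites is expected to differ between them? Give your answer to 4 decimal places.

0.1748

p = (3/4)(1 − e^(−4d/3)) = 0.75 × (1 − e^(-0.265333)) = 0.75 × (1 − 0.766951) = 0.174787.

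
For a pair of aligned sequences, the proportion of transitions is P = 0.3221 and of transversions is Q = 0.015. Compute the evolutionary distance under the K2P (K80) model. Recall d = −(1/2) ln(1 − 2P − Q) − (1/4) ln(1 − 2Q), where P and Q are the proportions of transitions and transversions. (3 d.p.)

Under the Kimura two-parameter model, d = −½ ln(1 − 2P − Q) − ¼ ln(1 − 2Q).
1 − 2P − Q = 0.3408, giving −½ ln(0.3408) = 0.538230.
1 − 2Q = 0.97, giving −¼ ln(0.97) = 0.007615.
d = 0.538230 + 0.007615 = 0.545845.

0.546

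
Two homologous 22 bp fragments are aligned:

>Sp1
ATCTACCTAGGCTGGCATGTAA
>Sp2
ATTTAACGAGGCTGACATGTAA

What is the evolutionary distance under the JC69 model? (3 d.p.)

0.208

The sequences differ at 4 of 22 sites (3, 6, 8, 15), so p = 4/22 ≈ 0.181818.
d = −(3/4) ln(1 − 4p/3) = −0.75 ln(1 − 0.242424) = −0.75 ln(0.757576)
  = −0.75 × (-0.277631) = 0.208223 substitutions/site.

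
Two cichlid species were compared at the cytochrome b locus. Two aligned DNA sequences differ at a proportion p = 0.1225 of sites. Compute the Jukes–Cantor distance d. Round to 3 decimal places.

0.134

d = −(3/4) ln(1 − 4p/3) = −0.75 ln(1 − 0.163333) = −0.75 ln(0.836667)
  = −0.75 × (-0.178329) = 0.133747 substitutions/site.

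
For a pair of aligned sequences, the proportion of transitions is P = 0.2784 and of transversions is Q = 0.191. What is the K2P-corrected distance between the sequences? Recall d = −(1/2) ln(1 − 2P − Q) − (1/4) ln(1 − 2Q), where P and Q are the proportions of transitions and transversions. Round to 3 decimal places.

0.809

Under the Kimura two-parameter model, d = −½ ln(1 − 2P − Q) − ¼ ln(1 − 2Q).
1 − 2P − Q = 0.2522, giving −½ ln(0.2522) = 0.688766.
1 − 2Q = 0.618, giving −¼ ln(0.618) = 0.120317.
d = 0.688766 + 0.120317 = 0.809083.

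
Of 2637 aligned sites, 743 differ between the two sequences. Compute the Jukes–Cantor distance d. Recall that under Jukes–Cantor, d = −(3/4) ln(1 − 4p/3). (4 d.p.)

0.3533

p = 743/2637 ≈ 0.28176.
d = −(3/4) ln(1 − 4p/3) = −0.75 ln(1 − 0.37568) = −0.75 ln(0.62432)
  = −0.75 × (-0.471092) = 0.353319 substitutions/site.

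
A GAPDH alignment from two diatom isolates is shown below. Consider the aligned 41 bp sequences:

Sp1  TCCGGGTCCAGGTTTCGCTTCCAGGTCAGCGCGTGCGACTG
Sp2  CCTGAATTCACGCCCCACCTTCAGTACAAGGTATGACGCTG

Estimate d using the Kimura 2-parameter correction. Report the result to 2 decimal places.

1.14

Of 41 sites, 15 differences are transitions and 6 are transversions, so P = 15/41 ≈ 0.365854 and Q = 6/41 ≈ 0.146341.
Under the Kimura two-parameter model, d = −½ ln(1 − 2P − Q) − ¼ ln(1 − 2Q).
1 − 2P − Q = 0.121951, giving −½ ln(0.121951) = 1.052068.
1 − 2Q = 0.707318, giving −¼ ln(0.707318) = 0.086569.
d = 1.052068 + 0.086569 = 1.138637.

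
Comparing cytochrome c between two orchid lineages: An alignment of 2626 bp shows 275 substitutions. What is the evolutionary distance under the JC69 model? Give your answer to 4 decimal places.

0.1128

p = 275/2626 ≈ 0.104722.
d = −(3/4) ln(1 − 4p/3) = −0.75 ln(1 − 0.139629) = −0.75 ln(0.860371)
  = −0.75 × (-0.150392) = 0.112794 substitutions/site.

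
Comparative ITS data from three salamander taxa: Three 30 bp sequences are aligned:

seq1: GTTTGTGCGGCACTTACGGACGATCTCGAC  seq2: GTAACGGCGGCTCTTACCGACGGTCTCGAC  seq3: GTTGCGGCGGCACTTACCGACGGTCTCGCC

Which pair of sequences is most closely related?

seq2 and seq3

seq1–seq2: 7/30 differ, p = 0.233, d = 0.280.
seq1–seq3: 6/30 differ, p = 0.200, d = 0.233.
seq2–seq3: 4/30 differ, p = 0.133, d = 0.147.
The smallest distance is between seq2 and seq3.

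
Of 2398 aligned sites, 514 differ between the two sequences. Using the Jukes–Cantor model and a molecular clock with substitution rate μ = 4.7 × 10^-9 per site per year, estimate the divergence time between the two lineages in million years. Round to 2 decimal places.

26.86

p = 514/2398 ≈ 0.214345.
d = −(3/4) ln(1 − 4p/3) = −0.75 ln(1 − 0.285793) = −0.75 ln(0.714207)
  = −0.75 × (-0.336582) = 0.252437 substitutions/site.
Under a molecular clock d = 2μt, so t = d/(2μ) = 0.252437 / (2 × 4.7 × 10^-9) = 26.86 million years.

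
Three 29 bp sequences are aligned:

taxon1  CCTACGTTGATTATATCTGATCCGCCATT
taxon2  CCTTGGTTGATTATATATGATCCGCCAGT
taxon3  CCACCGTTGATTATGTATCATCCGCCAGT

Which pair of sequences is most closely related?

taxon1 and taxon2

taxon1–taxon2: 4/29 differ, p = 0.138, d = 0.152.
taxon1–taxon3: 6/29 differ, p = 0.207, d = 0.242.
taxon2–taxon3: 5/29 differ, p = 0.172, d = 0.196.
The smallest distance is between taxon1 and taxon2.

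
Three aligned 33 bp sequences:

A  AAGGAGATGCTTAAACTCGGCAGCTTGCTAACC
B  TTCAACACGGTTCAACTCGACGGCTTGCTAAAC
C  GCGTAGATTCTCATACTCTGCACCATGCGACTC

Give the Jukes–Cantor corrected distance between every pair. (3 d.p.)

d(A,B) = 0.441, d(A,C) = 0.497, d(B,C) = 1.095

A–B: 11/33 sites differ → p ≈ 0.333333, d = −0.75 ln(1 − 0.444444) = 0.440839 ≈ 0.441.
A–C: 12/33 sites differ → p ≈ 0.363636, d = −0.75 ln(1 − 0.484848) = 0.497470 ≈ 0.497.
B–C: 19/33 sites differ → p ≈ 0.575758, d = −0.75 ln(1 − 0.767677) = 1.094720 ≈ 1.095.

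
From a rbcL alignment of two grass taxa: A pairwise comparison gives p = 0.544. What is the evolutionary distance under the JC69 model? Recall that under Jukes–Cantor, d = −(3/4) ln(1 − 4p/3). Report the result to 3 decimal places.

0.969

d = −(3/4) ln(1 − 4p/3) = −0.75 ln(1 − 0.725333) = −0.75 ln(0.274667)
  = −0.75 × (-1.292196) = 0.969147 substitutions/site.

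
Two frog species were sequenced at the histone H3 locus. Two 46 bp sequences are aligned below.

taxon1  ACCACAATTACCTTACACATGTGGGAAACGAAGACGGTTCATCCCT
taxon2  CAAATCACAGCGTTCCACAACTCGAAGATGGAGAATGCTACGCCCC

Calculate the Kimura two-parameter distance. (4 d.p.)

Of 46 sites, 9 differences are transitions and 15 are transversions, so P = 9/46 ≈ 0.195652 and Q = 15/46 ≈ 0.326087.
Under the Kimura two-parameter model, d = −½ ln(1 − 2P − Q) − ¼ ln(1 − 2Q).
1 − 2P − Q = 0.282609, giving −½ ln(0.282609) = 0.631845.
1 − 2Q = 0.347826, giving −¼ ln(0.347826) = 0.264013.
d = 0.631845 + 0.264013 = 0.895858.

0.8959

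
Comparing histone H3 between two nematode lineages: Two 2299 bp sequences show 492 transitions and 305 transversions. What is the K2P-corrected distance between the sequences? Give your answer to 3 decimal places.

P = 492/2299 ≈ 0.214006 and Q = 305/2299 ≈ 0.132666.
Under the Kimura two-parameter model, d = −½ ln(1 − 2P − Q) − ¼ ln(1 − 2Q).
1 − 2P − Q = 0.439322, giving −½ ln(0.439322) = 0.411261.
1 − 2Q = 0.734668, giving −¼ ln(0.734668) = 0.077084.
d = 0.411261 + 0.077084 = 0.488345.

0.488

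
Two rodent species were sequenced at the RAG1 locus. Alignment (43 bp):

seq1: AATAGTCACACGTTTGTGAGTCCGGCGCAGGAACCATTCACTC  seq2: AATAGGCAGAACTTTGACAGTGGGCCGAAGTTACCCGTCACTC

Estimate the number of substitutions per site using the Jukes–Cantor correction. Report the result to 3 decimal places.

The sequences differ at 14 of 43 sites, so p = 14/43 ≈ 0.325581.
d = −(3/4) ln(1 − 4p/3) = −0.75 ln(1 − 0.434108) = −0.75 ln(0.565892)
  = −0.75 × (-0.569352) = 0.427014 substitutions/site.

0.427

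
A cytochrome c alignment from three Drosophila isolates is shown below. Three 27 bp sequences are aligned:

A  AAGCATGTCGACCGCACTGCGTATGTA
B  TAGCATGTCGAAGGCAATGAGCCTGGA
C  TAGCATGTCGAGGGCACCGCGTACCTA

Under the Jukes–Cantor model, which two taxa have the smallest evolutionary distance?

A–B: 8/27 differ, p = 0.296, d = 0.377.
A–C: 6/27 differ, p = 0.222, d = 0.264.
B–C: 9/27 differ, p = 0.333, d = 0.441.
The smallest distance is between A and C.

A and C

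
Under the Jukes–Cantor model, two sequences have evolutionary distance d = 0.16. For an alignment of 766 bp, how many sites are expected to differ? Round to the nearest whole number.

Invert JC69: p = (3/4)(1 − e^(−4d/3)) = 0.75 × (1 − e^(-0.213333)) = 0.75 × (1 − 0.807887) = 0.144085.
Expected differing sites = pL ≈ 0.144085 × 766 = 110.36911 ≈ 110.

110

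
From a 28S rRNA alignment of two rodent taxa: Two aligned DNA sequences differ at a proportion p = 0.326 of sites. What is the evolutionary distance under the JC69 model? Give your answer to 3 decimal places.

d = −(3/4) ln(1 − 4p/3) = −0.75 ln(1 − 0.434667) = −0.75 ln(0.565333)
  = −0.75 × (-0.570340) = 0.427755 substitutions/site.

0.428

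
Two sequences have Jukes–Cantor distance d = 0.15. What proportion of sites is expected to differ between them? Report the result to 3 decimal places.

0.136

p = (3/4)(1 − e^(−4d/3)) = 0.75 × (1 − e^(-0.2)) = 0.75 × (1 − 0.818731) = 0.135952.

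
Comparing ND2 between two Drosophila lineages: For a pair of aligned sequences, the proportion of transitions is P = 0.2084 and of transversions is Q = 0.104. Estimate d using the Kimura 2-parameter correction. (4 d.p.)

Under the Kimura two-parameter model, d = −½ ln(1 − 2P − Q) − ¼ ln(1 − 2Q).
1 − 2P − Q = 0.4792, giving −½ ln(0.4792) = 0.367819.
1 − 2Q = 0.792, giving −¼ ln(0.792) = 0.058298.
d = 0.367819 + 0.058298 = 0.426117.

0.4261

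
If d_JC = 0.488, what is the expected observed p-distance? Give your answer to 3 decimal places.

p = (3/4)(1 − e^(−4d/3)) = 0.75 × (1 − e^(-0.650667)) = 0.75 × (1 − 0.521698) = 0.358727.

0.359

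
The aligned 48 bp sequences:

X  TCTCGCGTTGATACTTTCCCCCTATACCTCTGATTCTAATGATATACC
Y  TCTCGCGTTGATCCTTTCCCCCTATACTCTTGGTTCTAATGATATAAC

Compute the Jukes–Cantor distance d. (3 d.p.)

The sequences differ at 6 of 48 sites (13, 28, 29, 30, 33, 47), so p = 6/48 = 0.125.
d = −(3/4) ln(1 − 4p/3) = −0.75 ln(1 − 0.166667) = −0.75 ln(0.833333)
  = −0.75 × (-0.182322) = 0.136742 substitutions/site.

0.137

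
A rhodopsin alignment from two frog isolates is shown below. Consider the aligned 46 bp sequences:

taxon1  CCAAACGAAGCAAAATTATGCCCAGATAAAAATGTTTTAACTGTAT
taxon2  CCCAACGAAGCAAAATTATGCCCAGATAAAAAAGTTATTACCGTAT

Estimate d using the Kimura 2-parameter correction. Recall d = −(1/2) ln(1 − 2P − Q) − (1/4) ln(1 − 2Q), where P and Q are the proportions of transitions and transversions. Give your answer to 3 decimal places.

0.118

Of 46 sites, 1 differences are transitions and 4 are transversions, so P = 1/46 ≈ 0.021739 and Q = 4/46 ≈ 0.086957.
Under the Kimura two-parameter model, d = −½ ln(1 − 2P − Q) − ¼ ln(1 − 2Q).
1 − 2P − Q = 0.869565, giving −½ ln(0.869565) = 0.069881.
1 − 2Q = 0.826086, giving −¼ ln(0.826086) = 0.047764.
d = 0.069881 + 0.047764 = 0.117645.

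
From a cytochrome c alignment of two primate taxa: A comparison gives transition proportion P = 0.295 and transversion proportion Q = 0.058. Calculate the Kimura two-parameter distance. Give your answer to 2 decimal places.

0.55

Under the Kimura two-parameter model, d = −½ ln(1 − 2P − Q) − ¼ ln(1 − 2Q).
1 − 2P − Q = 0.352, giving −½ ln(0.352) = 0.522062.
1 − 2Q = 0.884, giving −¼ ln(0.884) = 0.030825.
d = 0.522062 + 0.030825 = 0.552887.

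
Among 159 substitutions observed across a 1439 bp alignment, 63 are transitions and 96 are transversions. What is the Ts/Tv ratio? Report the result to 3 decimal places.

R = 63/96 = 0.65625 ≈ 0.656 (to 3 d.p.).

0.656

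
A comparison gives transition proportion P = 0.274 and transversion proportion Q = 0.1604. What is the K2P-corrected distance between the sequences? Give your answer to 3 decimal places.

0.713

Under the Kimura two-parameter model, d = −½ ln(1 − 2P − Q) − ¼ ln(1 − 2Q).
1 − 2P − Q = 0.2916, giving −½ ln(0.2916) = 0.616186.
1 − 2Q = 0.6792, giving −¼ ln(0.6792) = 0.096710.
d = 0.616186 + 0.096710 = 0.712896.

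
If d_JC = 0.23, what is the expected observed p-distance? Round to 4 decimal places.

0.1981

p = (3/4)(1 − e^(−4d/3)) = 0.75 × (1 − e^(-0.306667)) = 0.75 × (1 − 0.735896) = 0.198078.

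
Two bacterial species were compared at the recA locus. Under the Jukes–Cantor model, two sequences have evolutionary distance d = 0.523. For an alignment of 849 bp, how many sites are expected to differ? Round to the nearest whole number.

Invert JC69: p = (3/4)(1 − e^(−4d/3)) = 0.75 × (1 − e^(-0.697333)) = 0.75 × (1 − 0.497911) = 0.376567.
Expected differing sites = pL ≈ 0.376567 × 849 = 319.705383 ≈ 320.

320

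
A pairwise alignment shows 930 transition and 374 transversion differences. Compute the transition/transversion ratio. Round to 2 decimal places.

2.49

R = 930/374 = 2.486631… ≈ 2.49 (to 2 d.p.).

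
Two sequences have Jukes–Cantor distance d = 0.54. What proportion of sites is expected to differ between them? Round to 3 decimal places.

0.385

p = (3/4)(1 − e^(−4d/3)) = 0.75 × (1 − e^(-0.72)) = 0.75 × (1 − 0.486752) = 0.384936.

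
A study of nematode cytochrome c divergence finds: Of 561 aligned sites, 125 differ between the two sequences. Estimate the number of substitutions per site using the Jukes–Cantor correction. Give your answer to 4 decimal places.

p = 125/561 ≈ 0.222816.
d = −(3/4) ln(1 − 4p/3) = −0.75 ln(1 − 0.297088) = −0.75 ln(0.702912)
  = −0.75 × (-0.352524) = 0.264393 substitutions/site.

0.2644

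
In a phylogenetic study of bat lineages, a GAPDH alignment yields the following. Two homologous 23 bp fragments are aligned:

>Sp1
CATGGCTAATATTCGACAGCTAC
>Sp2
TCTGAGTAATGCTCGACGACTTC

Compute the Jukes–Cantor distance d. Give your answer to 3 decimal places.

0.553

The sequences differ at 9 of 23 sites (1, 2, 5, 6, 11, 12, 18, 19, 22), so p = 9/23 ≈ 0.391304.
d = −(3/4) ln(1 − 4p/3) = −0.75 ln(1 − 0.521739) = −0.75 ln(0.478261)
  = −0.75 × (-0.737599) = 0.553199 substitutions/site.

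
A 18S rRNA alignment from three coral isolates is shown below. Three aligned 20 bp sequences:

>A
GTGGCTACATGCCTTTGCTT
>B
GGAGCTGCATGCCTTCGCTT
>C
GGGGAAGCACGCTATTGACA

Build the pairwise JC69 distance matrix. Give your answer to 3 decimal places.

A–B: 4/20 sites differ → p = 0.2, d = −0.75 ln(1 − 0.266667) = 0.232617 ≈ 0.233.
A–C: 10/20 sites differ → p = 0.5, d = −0.75 ln(1 − 0.666667) = 0.823960 ≈ 0.824.
B–C: 10/20 sites differ → p = 0.5, d = −0.75 ln(1 − 0.666667) = 0.823960 ≈ 0.824.

d(A,B) = 0.233, d(A,C) = 0.824, d(B,C) = 0.824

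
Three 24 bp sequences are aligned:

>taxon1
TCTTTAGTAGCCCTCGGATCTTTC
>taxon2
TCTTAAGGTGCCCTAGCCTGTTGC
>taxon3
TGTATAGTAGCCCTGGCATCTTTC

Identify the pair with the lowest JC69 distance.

taxon1 and taxon3

taxon1–taxon2: 8/24 differ, p = 0.333, d = 0.441.
taxon1–taxon3: 4/24 differ, p = 0.167, d = 0.188.
taxon2–taxon3: 9/24 differ, p = 0.375, d = 0.520.
The smallest distance is between taxon1 and taxon3.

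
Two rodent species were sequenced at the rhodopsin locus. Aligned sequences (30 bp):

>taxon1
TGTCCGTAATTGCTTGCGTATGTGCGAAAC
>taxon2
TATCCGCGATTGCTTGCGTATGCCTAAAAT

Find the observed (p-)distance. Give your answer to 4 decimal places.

The sequences differ at 8 of 30 positions (sites 2, 7, 8, 23, 24, 25, 26, 30).
p = 8/30 = 0.266666… ≈ 0.2667 (to 4 d.p.).

0.2667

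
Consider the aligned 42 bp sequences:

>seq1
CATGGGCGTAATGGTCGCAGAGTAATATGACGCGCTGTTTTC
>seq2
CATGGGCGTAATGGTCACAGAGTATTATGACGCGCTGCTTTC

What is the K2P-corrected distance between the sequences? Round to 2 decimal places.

Of 42 sites, 2 differences are transitions and 1 are transversions, so P = 2/42 ≈ 0.047619 and Q = 1/42 ≈ 0.02381.
Under the Kimura two-parameter model, d = −½ ln(1 − 2P − Q) − ¼ ln(1 − 2Q).
1 − 2P − Q = 0.880952, giving −½ ln(0.880952) = 0.063376.
1 − 2Q = 0.95238, giving −¼ ln(0.95238) = 0.012198.
d = 0.063376 + 0.012198 = 0.075574.

0.08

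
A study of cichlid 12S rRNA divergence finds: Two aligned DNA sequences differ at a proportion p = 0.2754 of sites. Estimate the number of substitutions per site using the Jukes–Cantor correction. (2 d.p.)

0.34

d = −(3/4) ln(1 − 4p/3) = −0.75 ln(1 − 0.3672) = −0.75 ln(0.6328)
  = −0.75 × (-0.457601) = 0.343201 substitutions/site.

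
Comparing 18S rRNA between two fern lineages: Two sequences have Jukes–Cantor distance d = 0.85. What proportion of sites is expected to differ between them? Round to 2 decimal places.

0.51

p = (3/4)(1 − e^(−4d/3)) = 0.75 × (1 − e^(-1.133333)) = 0.75 × (1 − 0.321958) = 0.508532.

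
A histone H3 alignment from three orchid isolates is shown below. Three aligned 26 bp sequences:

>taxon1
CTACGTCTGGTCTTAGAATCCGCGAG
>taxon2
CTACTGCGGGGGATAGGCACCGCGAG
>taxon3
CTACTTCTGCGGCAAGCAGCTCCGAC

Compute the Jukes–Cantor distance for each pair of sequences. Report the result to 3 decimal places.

d(taxon1,taxon2) = 0.464, d(taxon1,taxon3) = 0.623, d(taxon2,taxon3) = 0.623

taxon1–taxon2: 9/26 sites differ → p ≈ 0.346154, d = −0.75 ln(1 − 0.461539) = 0.464280 ≈ 0.464.
taxon1–taxon3: 11/26 sites differ → p ≈ 0.423077, d = −0.75 ln(1 − 0.564103) = 0.622762 ≈ 0.623.
taxon2–taxon3: 11/26 sites differ → p ≈ 0.423077, d = −0.75 ln(1 − 0.564103) = 0.622762 ≈ 0.623.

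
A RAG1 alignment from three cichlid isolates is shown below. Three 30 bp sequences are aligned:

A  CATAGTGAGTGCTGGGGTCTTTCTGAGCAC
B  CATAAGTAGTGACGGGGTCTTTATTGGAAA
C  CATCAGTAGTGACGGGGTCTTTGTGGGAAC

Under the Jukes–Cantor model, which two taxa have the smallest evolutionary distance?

B and C

A–B: 10/30 differ, p = 0.333, d = 0.441.
A–C: 9/30 differ, p = 0.300, d = 0.383.
B–C: 4/30 differ, p = 0.133, d = 0.147.
The smallest distance is between B and C.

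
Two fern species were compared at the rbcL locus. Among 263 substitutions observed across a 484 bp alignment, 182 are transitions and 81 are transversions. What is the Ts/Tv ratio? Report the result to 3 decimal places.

2.247

R = 182/81 = 2.246913… ≈ 2.247 (to 3 d.p.).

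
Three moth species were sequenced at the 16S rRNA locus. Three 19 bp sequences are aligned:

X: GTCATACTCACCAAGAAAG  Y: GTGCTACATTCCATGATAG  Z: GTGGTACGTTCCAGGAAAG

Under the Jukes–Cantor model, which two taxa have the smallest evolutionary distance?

Y and Z

X–Y: 7/19 differ, p = 0.368, d = 0.507.
X–Z: 6/19 differ, p = 0.316, d = 0.410.
Y–Z: 4/19 differ, p = 0.211, d = 0.247.
The smallest distance is between Y and Z.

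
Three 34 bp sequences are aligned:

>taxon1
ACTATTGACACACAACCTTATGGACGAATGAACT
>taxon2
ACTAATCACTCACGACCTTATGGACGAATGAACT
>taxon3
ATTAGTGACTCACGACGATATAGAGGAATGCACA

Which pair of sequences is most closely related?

taxon1–taxon2: 4/34 differ, p = 0.118, d = 0.128.
taxon1–taxon3: 10/34 differ, p = 0.294, d = 0.373.
taxon2–taxon3: 9/34 differ, p = 0.265, d = 0.326.
The smallest distance is between taxon1 and taxon2.

taxon1 and taxon2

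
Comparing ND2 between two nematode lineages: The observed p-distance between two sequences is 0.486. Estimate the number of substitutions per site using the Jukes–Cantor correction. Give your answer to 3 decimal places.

0.783

d = −(3/4) ln(1 − 4p/3) = −0.75 ln(1 − 0.648) = −0.75 ln(0.352)
  = −0.75 × (-1.044124) = 0.783093 substitutions/site.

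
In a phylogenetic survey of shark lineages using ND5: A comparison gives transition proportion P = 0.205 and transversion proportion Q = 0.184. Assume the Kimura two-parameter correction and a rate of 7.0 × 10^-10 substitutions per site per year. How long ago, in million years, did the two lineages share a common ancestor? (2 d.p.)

403.87

Under the Kimura two-parameter model, d = −½ ln(1 − 2P − Q) − ¼ ln(1 − 2Q).
1 − 2P − Q = 0.406, giving −½ ln(0.406) = 0.450701.
1 − 2Q = 0.632, giving −¼ ln(0.632) = 0.114716.
d = 0.450701 + 0.114716 = 0.565417.
Under a molecular clock d = 2μt, so t = d/(2μ) = 0.565417 / (2 × 7.0 × 10^-10) = 403.87 million years.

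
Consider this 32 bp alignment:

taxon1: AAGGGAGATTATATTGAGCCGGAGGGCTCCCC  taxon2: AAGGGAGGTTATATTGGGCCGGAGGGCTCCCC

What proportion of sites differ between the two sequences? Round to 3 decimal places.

The sequences differ at 2 of 32 positions (sites 8, 17).
p = 2/32 = 0.0625 ≈ 0.063 (to 3 d.p.).

0.063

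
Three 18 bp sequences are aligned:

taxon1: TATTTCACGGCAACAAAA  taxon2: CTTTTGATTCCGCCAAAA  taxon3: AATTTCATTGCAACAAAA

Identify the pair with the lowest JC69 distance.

taxon1 and taxon3

taxon1–taxon2: 8/18 differ, p = 0.444, d = 0.673.
taxon1–taxon3: 3/18 differ, p = 0.167, d = 0.188.
taxon2–taxon3: 6/18 differ, p = 0.333, d = 0.441.
The smallest distance is between taxon1 and taxon3.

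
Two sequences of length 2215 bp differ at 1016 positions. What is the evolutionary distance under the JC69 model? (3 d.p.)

p = 1016/2215 ≈ 0.458691.
d = −(3/4) ln(1 − 4p/3) = −0.75 ln(1 − 0.611588) = −0.75 ln(0.388412)
  = −0.75 × (-0.945689) = 0.709267 substitutions/site.

0.709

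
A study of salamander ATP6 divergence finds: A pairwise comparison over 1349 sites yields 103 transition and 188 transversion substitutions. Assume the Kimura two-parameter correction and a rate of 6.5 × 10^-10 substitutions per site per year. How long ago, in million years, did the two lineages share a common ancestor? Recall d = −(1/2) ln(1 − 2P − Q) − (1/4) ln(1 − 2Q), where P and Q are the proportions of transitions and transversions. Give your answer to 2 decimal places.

195.68

P = 103/1349 ≈ 0.076353 and Q = 188/1349 ≈ 0.139362.
Under the Kimura two-parameter model, d = −½ ln(1 − 2P − Q) − ¼ ln(1 − 2Q).
1 − 2P − Q = 0.707932, giving −½ ln(0.707932) = 0.172704.
1 − 2Q = 0.721276, giving −¼ ln(0.721276) = 0.081683.
d = 0.172704 + 0.081683 = 0.254387.
Under a molecular clock d = 2μt, so t = d/(2μ) = 0.254387 / (2 × 6.5 × 10^-10) = 195.68 million years.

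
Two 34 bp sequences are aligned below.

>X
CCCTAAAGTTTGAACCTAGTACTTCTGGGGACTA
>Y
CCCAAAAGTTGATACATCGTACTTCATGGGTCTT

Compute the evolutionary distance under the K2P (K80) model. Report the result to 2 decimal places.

Of 34 sites, 1 differences are transitions and 9 are transversions, so P = 1/34 ≈ 0.029412 and Q = 9/34 ≈ 0.264706.
Under the Kimura two-parameter model, d = −½ ln(1 − 2P − Q) − ¼ ln(1 − 2Q).
1 − 2P − Q = 0.67647, giving −½ ln(0.67647) = 0.195434.
1 − 2Q = 0.470588, giving −¼ ln(0.470588) = 0.188443.
d = 0.195434 + 0.188443 = 0.383877.

0.38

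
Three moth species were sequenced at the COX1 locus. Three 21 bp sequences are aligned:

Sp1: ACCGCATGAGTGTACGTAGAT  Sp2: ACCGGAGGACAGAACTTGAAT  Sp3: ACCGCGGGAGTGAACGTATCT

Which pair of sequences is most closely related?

Sp1–Sp2: 8/21 differ, p = 0.381, d = 0.532.
Sp1–Sp3: 5/21 differ, p = 0.238, d = 0.286.
Sp2–Sp3: 8/21 differ, p = 0.381, d = 0.532.
The smallest distance is between Sp1 and Sp3.

Sp1 and Sp3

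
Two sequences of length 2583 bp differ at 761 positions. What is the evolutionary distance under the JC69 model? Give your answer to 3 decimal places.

0.374

p = 761/2583 ≈ 0.294619.
d = −(3/4) ln(1 − 4p/3) = −0.75 ln(1 − 0.392825) = −0.75 ln(0.607175)
  = −0.75 × (-0.498938) = 0.374204 substitutions/site.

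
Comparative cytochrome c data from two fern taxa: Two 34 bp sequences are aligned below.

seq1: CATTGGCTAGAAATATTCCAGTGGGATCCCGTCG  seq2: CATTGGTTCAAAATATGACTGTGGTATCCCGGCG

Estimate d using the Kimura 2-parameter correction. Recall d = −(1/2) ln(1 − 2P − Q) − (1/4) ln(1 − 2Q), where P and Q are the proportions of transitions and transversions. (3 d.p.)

Of 34 sites, 2 differences are transitions and 6 are transversions, so P = 2/34 ≈ 0.058824 and Q = 6/34 ≈ 0.176471.
Under the Kimura two-parameter model, d = −½ ln(1 − 2P − Q) − ¼ ln(1 − 2Q).
1 − 2P − Q = 0.705881, giving −½ ln(0.705881) = 0.174154.
1 − 2Q = 0.647058, giving −¼ ln(0.647058) = 0.108830.
d = 0.174154 + 0.108830 = 0.282984.

0.283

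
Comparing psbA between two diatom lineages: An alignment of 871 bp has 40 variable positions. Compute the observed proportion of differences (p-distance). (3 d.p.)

0.046

p = 40/871 = 0.045924… ≈ 0.046 (to 3 d.p.).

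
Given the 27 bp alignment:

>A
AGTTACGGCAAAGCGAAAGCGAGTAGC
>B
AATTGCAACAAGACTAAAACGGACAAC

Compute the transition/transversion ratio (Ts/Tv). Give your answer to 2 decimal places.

Transitions are A↔G and C↔T; transversions are all other mismatches.
Transitions: 11. Transversions: 1.
R = 11/1 = 11.00.

11.00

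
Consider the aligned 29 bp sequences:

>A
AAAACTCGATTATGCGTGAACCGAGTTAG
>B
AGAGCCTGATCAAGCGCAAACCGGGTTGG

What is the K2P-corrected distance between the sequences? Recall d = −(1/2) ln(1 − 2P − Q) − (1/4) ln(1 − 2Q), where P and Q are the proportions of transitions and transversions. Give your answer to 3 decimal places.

0.550

Of 29 sites, 9 differences are transitions and 1 are transversions, so P = 9/29 ≈ 0.310345 and Q = 1/29 ≈ 0.034483.
Under the Kimura two-parameter model, d = −½ ln(1 − 2P − Q) − ¼ ln(1 − 2Q).
1 − 2P − Q = 0.344827, giving −½ ln(0.344827) = 0.532356.
1 − 2Q = 0.931034, giving −¼ ln(0.931034) = 0.017865.
d = 0.532356 + 0.017865 = 0.550221.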